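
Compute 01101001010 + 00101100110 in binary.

Add column by column from the right: bit + bit + carry-in; write the sum mod 2, carry 1 when the sum is 2 or 3.
carry:  11010011100
        01101001010
+       00101100110
-------------------
       010010110000
(the carry out of the leftmost column, 0, becomes the leading bit)
Decimal check:
  01101001010 = 512 + 256 + 64 + 8 + 2 = 842
  00101100110 = 256 + 64 + 32 + 4 + 2 = 358
  842 + 358 = 1200, and 010010110000 = 1024 + 128 + 32 + 16 = 1200 ✓



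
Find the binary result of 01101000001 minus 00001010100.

Method 1 - Direct subtraction (column by column from the right: bit − bit − borrow-in; if negative, add 2 and borrow 1 from the next column):
borrow: 00111111000
        01101000001
-       00001010100
-------------------
        01011101101

Method 2 - Add two's complement:
Two's complement of 00001010100: invert → 11110101011, add 1 → 11110101100
  01101000001
+ 11110101100
-------------
 101011101101  (end carry out of the top bit = 1)
Discarding the end carry: 01011101101
Decimal check:
  01101000001 = 512 + 256 + 64 + 1 = 833
  00001010100 = 64 + 16 + 4 = 84
  833 - 84 = 749, and 01011101101 = 512 + 128 + 64 + 32 + 8 + 4 + 1 = 749 ✓



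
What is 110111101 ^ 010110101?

XOR: 1 when bits differ
  110111101
^ 010110101
-----------
  100001000
Decimal: 445 ^ 181 = 264



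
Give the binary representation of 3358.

Using repeated division by 2:
3358 ÷ 2 = 1679 remainder 0
1679 ÷ 2 = 839 remainder 1
839 ÷ 2 = 419 remainder 1
419 ÷ 2 = 209 remainder 1
209 ÷ 2 = 104 remainder 1
104 ÷ 2 = 52 remainder 0
52 ÷ 2 = 26 remainder 0
26 ÷ 2 = 13 remainder 0
13 ÷ 2 = 6 remainder 1
6 ÷ 2 = 3 remainder 0
3 ÷ 2 = 1 remainder 1
1 ÷ 2 = 0 remainder 1
Reading remainders bottom to top: 110100011110



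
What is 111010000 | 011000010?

OR: 1 when either bit is 1
  111010000
| 011000010
-----------
  111010010
Decimal: 464 | 194 = 466



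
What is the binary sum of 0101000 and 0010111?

Add column by column from the right: bit + bit + carry-in; write the sum mod 2, carry 1 when the sum is 2 or 3.
carry:  0000000
        0101000
+       0010111
---------------
       00111111
(the carry out of the leftmost column, 0, becomes the leading bit)
Decimal check:
  0101000 = 32 + 8 = 40
  0010111 = 16 + 4 + 2 + 1 = 23
  40 + 23 = 63, and 00111111 = 32 + 16 + 8 + 4 + 2 + 1 = 63 ✓



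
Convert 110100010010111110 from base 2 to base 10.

Sum of powers of 2 for each 1-bit:
2^1 + 2^2 + 2^3 + 2^4 + 2^5 + 2^7 + 2^10 + 2^14 + 2^16 + 2^17
= 2 + 4 + 8 + 16 + 32 + 128 + 1024 + 16384 + 65536 + 131072
= 214206



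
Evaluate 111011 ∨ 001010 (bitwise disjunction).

OR: 1 when either bit is 1
  111011
| 001010
--------
  111011
Decimal: 59 | 10 = 59



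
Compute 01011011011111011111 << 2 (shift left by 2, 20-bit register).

Original: 01011011011111011111 (decimal 374751)
Shift left by 2 positions
Append 2 zeros on the right and drop the 2 high bits that overflow the 20-bit width
Result: 01101101111101111100 (decimal 450428)
Equivalent: 374751 << 2 = 374751 × 2^2 = 1499004, truncated to 20 bits = 450428



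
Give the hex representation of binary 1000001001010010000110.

Group into 4-bit nibbles from right:
  0010 = 2
  0000 = 0
  1001 = 9
  0100 = 4
  1000 = 8
  0110 = 6
Result: 209486



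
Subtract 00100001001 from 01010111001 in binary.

Method 1 - Direct subtraction (column by column from the right: bit − bit − borrow-in; if negative, add 2 and borrow 1 from the next column):
borrow: 01000000000
        01010111001
-       00100001001
-------------------
        00110110000

Method 2 - Add two's complement:
Two's complement of 00100001001: invert → 11011110110, add 1 → 11011110111
  01010111001
+ 11011110111
-------------
 100110110000  (end carry out of the top bit = 1)
Discarding the end carry: 00110110000
Decimal check:
  01010111001 = 512 + 128 + 32 + 16 + 8 + 1 = 697
  00100001001 = 256 + 8 + 1 = 265
  697 - 265 = 432, and 00110110000 = 256 + 128 + 32 + 16 = 432 ✓



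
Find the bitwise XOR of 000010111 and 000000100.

XOR: 1 when bits differ
  000010111
^ 000000100
-----------
  000010011
Decimal: 23 ^ 4 = 19



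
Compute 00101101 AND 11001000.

AND: 1 only when both bits are 1
  00101101
& 11001000
----------
  00001000
Decimal: 45 & 200 = 8



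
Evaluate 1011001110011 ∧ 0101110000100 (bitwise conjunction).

AND: 1 only when both bits are 1
  1011001110011
& 0101110000100
---------------
  0001000000000
Decimal: 5747 & 2948 = 512



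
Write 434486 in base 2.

Using repeated division by 2:
434486 ÷ 2 = 217243 remainder 0
217243 ÷ 2 = 108621 remainder 1
108621 ÷ 2 = 54310 remainder 1
54310 ÷ 2 = 27155 remainder 0
27155 ÷ 2 = 13577 remainder 1
13577 ÷ 2 = 6788 remainder 1
6788 ÷ 2 = 3394 remainder 0
3394 ÷ 2 = 1697 remainder 0
1697 ÷ 2 = 848 remainder 1
848 ÷ 2 = 424 remainder 0
424 ÷ 2 = 212 remainder 0
212 ÷ 2 = 106 remainder 0
106 ÷ 2 = 53 remainder 0
53 ÷ 2 = 26 remainder 1
26 ÷ 2 = 13 remainder 0
13 ÷ 2 = 6 remainder 1
6 ÷ 2 = 3 remainder 0
3 ÷ 2 = 1 remainder 1
1 ÷ 2 = 0 remainder 1
Reading remainders bottom to top: 1101010000100110110



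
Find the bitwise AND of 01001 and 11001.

AND: 1 only when both bits are 1
  01001
& 11001
-------
  01001
Decimal: 9 & 25 = 9



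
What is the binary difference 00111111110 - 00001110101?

Method 1 - Direct subtraction (column by column from the right: bit − bit − borrow-in; if negative, add 2 and borrow 1 from the next column):
borrow: 00000000010
        00111111110
-       00001110101
-------------------
        00110001001

Method 2 - Add two's complement:
Two's complement of 00001110101: invert → 11110001010, add 1 → 11110001011
  00111111110
+ 11110001011
-------------
 100110001001  (end carry out of the top bit = 1)
Discarding the end carry: 00110001001
Decimal check:
  00111111110 = 256 + 128 + 64 + 32 + 16 + 8 + 4 + 2 = 510
  00001110101 = 64 + 32 + 16 + 4 + 1 = 117
  510 - 117 = 393, and 00110001001 = 256 + 128 + 8 + 1 = 393 ✓



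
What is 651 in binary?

Using repeated division by 2:
651 ÷ 2 = 325 remainder 1
325 ÷ 2 = 162 remainder 1
162 ÷ 2 = 81 remainder 0
81 ÷ 2 = 40 remainder 1
40 ÷ 2 = 20 remainder 0
20 ÷ 2 = 10 remainder 0
10 ÷ 2 = 5 remainder 0
5 ÷ 2 = 2 remainder 1
2 ÷ 2 = 1 remainder 0
1 ÷ 2 = 0 remainder 1
Reading remainders bottom to top: 1010001011



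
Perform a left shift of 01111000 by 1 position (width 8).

Original: 01111000 (decimal 120)
Shift left by 1 position
Append 1 zero on the right
Result: 11110000 (decimal 240)
Equivalent: 120 << 1 = 120 × 2^1 = 240



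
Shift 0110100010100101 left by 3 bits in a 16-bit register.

Original: 0110100010100101 (decimal 26789)
Shift left by 3 positions
Append 3 zeros on the right and drop the 3 high bits that overflow the 16-bit width
Result: 0100010100101000 (decimal 17704)
Equivalent: 26789 << 3 = 26789 × 2^3 = 214312, truncated to 16 bits = 17704



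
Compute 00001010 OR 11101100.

OR: 1 when either bit is 1
  00001010
| 11101100
----------
  11101110
Decimal: 10 | 236 = 238



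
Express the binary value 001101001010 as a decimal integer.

Sum of powers of 2 for each 1-bit:
2^1 + 2^3 + 2^6 + 2^8 + 2^9
= 2 + 8 + 64 + 256 + 512
= 842



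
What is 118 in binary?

Using repeated division by 2:
118 ÷ 2 = 59 remainder 0
59 ÷ 2 = 29 remainder 1
29 ÷ 2 = 14 remainder 1
14 ÷ 2 = 7 remainder 0
7 ÷ 2 = 3 remainder 1
3 ÷ 2 = 1 remainder 1
1 ÷ 2 = 0 remainder 1
Reading remainders bottom to top: 1110110



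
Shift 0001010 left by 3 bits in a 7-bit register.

Original: 0001010 (decimal 10)
Shift left by 3 positions
Append 3 zeros on the right
Result: 1010000 (decimal 80)
Equivalent: 10 << 3 = 10 × 2^3 = 80



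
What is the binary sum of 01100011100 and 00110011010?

Add column by column from the right: bit + bit + carry-in; write the sum mod 2, carry 1 when the sum is 2 or 3.
carry:  11000110000
        01100011100
+       00110011010
-------------------
       010010110110
(the carry out of the leftmost column, 0, becomes the leading bit)
Decimal check:
  01100011100 = 512 + 256 + 16 + 8 + 4 = 796
  00110011010 = 256 + 128 + 16 + 8 + 2 = 410
  796 + 410 = 1206, and 010010110110 = 1024 + 128 + 32 + 16 + 4 + 2 = 1206 ✓



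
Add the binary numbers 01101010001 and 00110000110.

Add column by column from the right: bit + bit + carry-in; write the sum mod 2, carry 1 when the sum is 2 or 3.
carry:  11000000000
        01101010001
+       00110000110
-------------------
       010011010111
(the carry out of the leftmost column, 0, becomes the leading bit)
Decimal check:
  01101010001 = 512 + 256 + 64 + 16 + 1 = 849
  00110000110 = 256 + 128 + 4 + 2 = 390
  849 + 390 = 1239, and 010011010111 = 1024 + 128 + 64 + 16 + 4 + 2 + 1 = 1239 ✓



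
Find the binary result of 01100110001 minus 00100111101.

Method 1 - Direct subtraction (column by column from the right: bit − bit − borrow-in; if negative, add 2 and borrow 1 from the next column):
borrow: 01111111000
        01100110001
-       00100111101
-------------------
        00111110100

Method 2 - Add two's complement:
Two's complement of 00100111101: invert → 11011000010, add 1 → 11011000011
  01100110001
+ 11011000011
-------------
 100111110100  (end carry out of the top bit = 1)
Discarding the end carry: 00111110100
Decimal check:
  01100110001 = 512 + 256 + 32 + 16 + 1 = 817
  00100111101 = 256 + 32 + 16 + 8 + 4 + 1 = 317
  817 - 317 = 500, and 00111110100 = 256 + 128 + 64 + 32 + 16 + 4 = 500 ✓



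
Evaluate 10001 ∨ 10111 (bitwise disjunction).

OR: 1 when either bit is 1
  10001
| 10111
-------
  10111
Decimal: 17 | 23 = 23



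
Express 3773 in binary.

Using repeated division by 2:
3773 ÷ 2 = 1886 remainder 1
1886 ÷ 2 = 943 remainder 0
943 ÷ 2 = 471 remainder 1
471 ÷ 2 = 235 remainder 1
235 ÷ 2 = 117 remainder 1
117 ÷ 2 = 58 remainder 1
58 ÷ 2 = 29 remainder 0
29 ÷ 2 = 14 remainder 1
14 ÷ 2 = 7 remainder 0
7 ÷ 2 = 3 remainder 1
3 ÷ 2 = 1 remainder 1
1 ÷ 2 = 0 remainder 1
Reading remainders bottom to top: 111010111101



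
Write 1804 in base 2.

Using repeated division by 2:
1804 ÷ 2 = 902 remainder 0
902 ÷ 2 = 451 remainder 0
451 ÷ 2 = 225 remainder 1
225 ÷ 2 = 112 remainder 1
112 ÷ 2 = 56 remainder 0
56 ÷ 2 = 28 remainder 0
28 ÷ 2 = 14 remainder 0
14 ÷ 2 = 7 remainder 0
7 ÷ 2 = 3 remainder 1
3 ÷ 2 = 1 remainder 1
1 ÷ 2 = 0 remainder 1
Reading remainders bottom to top: 11100001100



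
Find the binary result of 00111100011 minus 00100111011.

Method 1 - Direct subtraction (column by column from the right: bit − bit − borrow-in; if negative, add 2 and borrow 1 from the next column):
borrow: 00001110000
        00111100011
-       00100111011
-------------------
        00010101000

Method 2 - Add two's complement:
Two's complement of 00100111011: invert → 11011000100, add 1 → 11011000101
  00111100011
+ 11011000101
-------------
 100010101000  (end carry out of the top bit = 1)
Discarding the end carry: 00010101000
Decimal check:
  00111100011 = 256 + 128 + 64 + 32 + 2 + 1 = 483
  00100111011 = 256 + 32 + 16 + 8 + 2 + 1 = 315
  483 - 315 = 168, and 00010101000 = 128 + 32 + 8 = 168 ✓



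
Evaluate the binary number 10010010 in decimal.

Sum of powers of 2 for each 1-bit:
2^1 + 2^4 + 2^7
= 2 + 16 + 128
= 146



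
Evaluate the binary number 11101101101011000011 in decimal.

Sum of powers of 2 for each 1-bit:
2^0 + 2^1 + 2^6 + 2^7 + 2^9 + 2^11 + 2^12 + 2^14 + 2^15 + 2^17 + 2^18 + 2^19
= 1 + 2 + 64 + 128 + 512 + 2048 + 4096 + 16384 + 32768 + 131072 + 262144 + 524288
= 973507



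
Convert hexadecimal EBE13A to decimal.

Expand by place value (powers of 16):
Digit values: E = 14, B = 11, A = 10
EBE13A = 14 × 16^5 + 11 × 16^4 + 14 × 16^3 + 1 × 16^2 + 3 × 16^1 + 10 × 16^0
= 14 × 1048576 + 11 × 65536 + 14 × 4096 + 1 × 256 + 3 × 16 + 10 × 1
= 14680064 + 720896 + 57344 + 256 + 48 + 10
= 15458618



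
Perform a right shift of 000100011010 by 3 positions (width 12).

Original: 000100011010 (decimal 282)
Shift right by 3 positions
Drop the 3 low bits; fill with zeros on the left
Result: 000000100011 (decimal 35)
Equivalent: 282 >> 3 = 282 ÷ 2^3 = 35



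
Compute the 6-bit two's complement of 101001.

Original (sign bit 1, negative): 101001
Step 1 - Invert all bits: 010110
Step 2 - Add 1: 010111
Verification: 101001 + 010111 = 1000000; discarding the end carry (carry out of the top bit) leaves the 6-bit value 000000, as required for x + (-x)



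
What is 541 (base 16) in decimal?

Expand by place value (powers of 16):
541 = 5 × 16^2 + 4 × 16^1 + 1 × 16^0
= 5 × 256 + 4 × 16 + 1 × 1
= 1280 + 64 + 1
= 1345



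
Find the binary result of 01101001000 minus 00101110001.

Method 1 - Direct subtraction (column by column from the right: bit − bit − borrow-in; if negative, add 2 and borrow 1 from the next column):
borrow: 01111101110
        01101001000
-       00101110001
-------------------
        00111010111

Method 2 - Add two's complement:
Two's complement of 00101110001: invert → 11010001110, add 1 → 11010001111
  01101001000
+ 11010001111
-------------
 100111010111  (end carry out of the top bit = 1)
Discarding the end carry: 00111010111
Decimal check:
  01101001000 = 512 + 256 + 64 + 8 = 840
  00101110001 = 256 + 64 + 32 + 16 + 1 = 369
  840 - 369 = 471, and 00111010111 = 256 + 128 + 64 + 16 + 4 + 2 + 1 = 471 ✓



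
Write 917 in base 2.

Using repeated division by 2:
917 ÷ 2 = 458 remainder 1
458 ÷ 2 = 229 remainder 0
229 ÷ 2 = 114 remainder 1
114 ÷ 2 = 57 remainder 0
57 ÷ 2 = 28 remainder 1
28 ÷ 2 = 14 remainder 0
14 ÷ 2 = 7 remainder 0
7 ÷ 2 = 3 remainder 1
3 ÷ 2 = 1 remainder 1
1 ÷ 2 = 0 remainder 1
Reading remainders bottom to top: 1110010101



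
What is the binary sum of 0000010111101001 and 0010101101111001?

Add column by column from the right: bit + bit + carry-in; write the sum mod 2, carry 1 when the sum is 2 or 3.
carry:  0001111111110010
        0000010111101001
+       0010101101111001
------------------------
       00011000101100010
(the carry out of the leftmost column, 0, becomes the leading bit)
Decimal check:
  0000010111101001 = 1024 + 256 + 128 + 64 + 32 + 8 + 1 = 1513
  0010101101111001 = 8192 + 2048 + 512 + 256 + 64 + 32 + 16 + 8 + 1 = 11129
  1513 + 11129 = 12642, and 00011000101100010 = 8192 + 4096 + 256 + 64 + 32 + 2 = 12642 ✓



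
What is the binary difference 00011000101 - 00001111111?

Method 1 - Direct subtraction (column by column from the right: bit − bit − borrow-in; if negative, add 2 and borrow 1 from the next column):
borrow: 00011111100
        00011000101
-       00001111111
-------------------
        00001000110

Method 2 - Add two's complement:
Two's complement of 00001111111: invert → 11110000000, add 1 → 11110000001
  00011000101
+ 11110000001
-------------
 100001000110  (end carry out of the top bit = 1)
Discarding the end carry: 00001000110
Decimal check:
  00011000101 = 128 + 64 + 4 + 1 = 197
  00001111111 = 64 + 32 + 16 + 8 + 4 + 2 + 1 = 127
  197 - 127 = 70, and 00001000110 = 64 + 4 + 2 = 70 ✓



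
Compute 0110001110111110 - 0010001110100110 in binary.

Method 1 - Direct subtraction (column by column from the right: bit − bit − borrow-in; if negative, add 2 and borrow 1 from the next column):
borrow: 0000000000000000
        0110001110111110
-       0010001110100110
------------------------
        0100000000011000

Method 2 - Add two's complement:
Two's complement of 0010001110100110: invert → 1101110001011001, add 1 → 1101110001011010
  0110001110111110
+ 1101110001011010
------------------
 10100000000011000  (end carry out of the top bit = 1)
Discarding the end carry: 0100000000011000
Decimal check:
  0110001110111110 = 16384 + 8192 + 512 + 256 + 128 + 32 + 16 + 8 + 4 + 2 = 25534
  0010001110100110 = 8192 + 512 + 256 + 128 + 32 + 4 + 2 = 9126
  25534 - 9126 = 16408, and 0100000000011000 = 16384 + 16 + 8 = 16408 ✓



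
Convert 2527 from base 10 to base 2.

Using repeated division by 2:
2527 ÷ 2 = 1263 remainder 1
1263 ÷ 2 = 631 remainder 1
631 ÷ 2 = 315 remainder 1
315 ÷ 2 = 157 remainder 1
157 ÷ 2 = 78 remainder 1
78 ÷ 2 = 39 remainder 0
39 ÷ 2 = 19 remainder 1
19 ÷ 2 = 9 remainder 1
9 ÷ 2 = 4 remainder 1
4 ÷ 2 = 2 remainder 0
2 ÷ 2 = 1 remainder 0
1 ÷ 2 = 0 remainder 1
Reading remainders bottom to top: 100111011111



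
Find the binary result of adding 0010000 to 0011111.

Add column by column from the right: bit + bit + carry-in; write the sum mod 2, carry 1 when the sum is 2 or 3.
carry:  0100000
        0010000
+       0011111
---------------
       00101111
(the carry out of the leftmost column, 0, becomes the leading bit)
Decimal check:
  0010000 = 16
  0011111 = 16 + 8 + 4 + 2 + 1 = 31
  16 + 31 = 47, and 00101111 = 32 + 8 + 4 + 2 + 1 = 47 ✓



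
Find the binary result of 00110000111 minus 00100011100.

Method 1 - Direct subtraction (column by column from the right: bit − bit − borrow-in; if negative, add 2 and borrow 1 from the next column):
borrow: 00011110000
        00110000111
-       00100011100
-------------------
        00001101011

Method 2 - Add two's complement:
Two's complement of 00100011100: invert → 11011100011, add 1 → 11011100100
  00110000111
+ 11011100100
-------------
 100001101011  (end carry out of the top bit = 1)
Discarding the end carry: 00001101011
Decimal check:
  00110000111 = 256 + 128 + 4 + 2 + 1 = 391
  00100011100 = 256 + 16 + 8 + 4 = 284
  391 - 284 = 107, and 00001101011 = 64 + 32 + 8 + 2 + 1 = 107 ✓



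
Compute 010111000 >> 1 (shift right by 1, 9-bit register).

Original: 010111000 (decimal 184)
Shift right by 1 position
Drop the 1 low bit; fill with zero on the left
Result: 001011100 (decimal 92)
Equivalent: 184 >> 1 = 184 ÷ 2^1 = 92



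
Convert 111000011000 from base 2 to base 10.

Sum of powers of 2 for each 1-bit:
2^3 + 2^4 + 2^9 + 2^10 + 2^11
= 8 + 16 + 512 + 1024 + 2048
= 3608



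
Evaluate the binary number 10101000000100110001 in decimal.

Sum of powers of 2 for each 1-bit:
2^0 + 2^4 + 2^5 + 2^8 + 2^15 + 2^17 + 2^19
= 1 + 16 + 32 + 256 + 32768 + 131072 + 524288
= 688433



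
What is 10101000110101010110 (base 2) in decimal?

Sum of powers of 2 for each 1-bit:
2^1 + 2^2 + 2^4 + 2^6 + 2^8 + 2^10 + 2^11 + 2^15 + 2^17 + 2^19
= 2 + 4 + 16 + 64 + 256 + 1024 + 2048 + 32768 + 131072 + 524288
= 691542



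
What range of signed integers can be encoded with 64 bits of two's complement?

For 64-bit two's complement:
Minimum: -2^63 = -9223372036854775808
Maximum: 2^63 - 1 = 9223372036854775807



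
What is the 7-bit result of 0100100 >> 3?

Original: 0100100 (decimal 36)
Shift right by 3 positions
Drop the 3 low bits; fill with zeros on the left
Result: 0000100 (decimal 4)
Equivalent: 36 >> 3 = 36 ÷ 2^3 = 4



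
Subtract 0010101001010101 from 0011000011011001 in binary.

Method 1 - Direct subtraction (column by column from the right: bit − bit − borrow-in; if negative, add 2 and borrow 1 from the next column):
borrow: 0001110000001000
        0011000011011001
-       0010101001010101
------------------------
        0000011010000100

Method 2 - Add two's complement:
Two's complement of 0010101001010101: invert → 1101010110101010, add 1 → 1101010110101011
  0011000011011001
+ 1101010110101011
------------------
 10000011010000100  (end carry out of the top bit = 1)
Discarding the end carry: 0000011010000100
Decimal check:
  0011000011011001 = 8192 + 4096 + 128 + 64 + 16 + 8 + 1 = 12505
  0010101001010101 = 8192 + 2048 + 512 + 64 + 16 + 4 + 1 = 10837
  12505 - 10837 = 1668, and 0000011010000100 = 1024 + 512 + 128 + 4 = 1668 ✓



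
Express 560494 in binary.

Using repeated division by 2:
560494 ÷ 2 = 280247 remainder 0
280247 ÷ 2 = 140123 remainder 1
140123 ÷ 2 = 70061 remainder 1
70061 ÷ 2 = 35030 remainder 1
35030 ÷ 2 = 17515 remainder 0
17515 ÷ 2 = 8757 remainder 1
8757 ÷ 2 = 4378 remainder 1
4378 ÷ 2 = 2189 remainder 0
2189 ÷ 2 = 1094 remainder 1
1094 ÷ 2 = 547 remainder 0
547 ÷ 2 = 273 remainder 1
273 ÷ 2 = 136 remainder 1
136 ÷ 2 = 68 remainder 0
68 ÷ 2 = 34 remainder 0
34 ÷ 2 = 17 remainder 0
17 ÷ 2 = 8 remainder 1
8 ÷ 2 = 4 remainder 0
4 ÷ 2 = 2 remainder 0
2 ÷ 2 = 1 remainder 0
1 ÷ 2 = 0 remainder 1
Reading remainders bottom to top: 10001000110101101110



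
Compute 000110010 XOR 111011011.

XOR: 1 when bits differ
  000110010
^ 111011011
-----------
  111101001
Decimal: 50 ^ 475 = 489



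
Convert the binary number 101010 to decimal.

Sum of powers of 2 for each 1-bit:
2^1 + 2^3 + 2^5
= 2 + 8 + 32
= 42



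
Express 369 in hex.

Using repeated division by 16 (digits 10–15 are A–F):
369 ÷ 16 = 23 remainder 1
23 ÷ 16 = 1 remainder 7
1 ÷ 16 = 0 remainder 1
Reading remainders bottom to top: 171



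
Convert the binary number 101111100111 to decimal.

Sum of powers of 2 for each 1-bit:
2^0 + 2^1 + 2^2 + 2^5 + 2^6 + 2^7 + 2^8 + 2^9 + 2^11
= 1 + 2 + 4 + 32 + 64 + 128 + 256 + 512 + 2048
= 3047



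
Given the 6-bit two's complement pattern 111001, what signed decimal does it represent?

Binary: 111001
Sign bit: 1 (negative)
Invert: 000110
Add 1:  000111
Magnitude: 000111 = 4 + 2 + 1 = 7
Value: -7



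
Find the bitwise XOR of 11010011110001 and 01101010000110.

XOR: 1 when bits differ
  11010011110001
^ 01101010000110
----------------
  10111001110111
Decimal: 13553 ^ 6790 = 11895



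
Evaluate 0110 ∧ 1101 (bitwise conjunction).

AND: 1 only when both bits are 1
  0110
& 1101
------
  0100
Decimal: 6 & 13 = 4



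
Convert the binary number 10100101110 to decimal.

Sum of powers of 2 for each 1-bit:
2^1 + 2^2 + 2^3 + 2^5 + 2^8 + 2^10
= 2 + 4 + 8 + 32 + 256 + 1024
= 1326



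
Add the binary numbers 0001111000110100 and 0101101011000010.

Add column by column from the right: bit + bit + carry-in; write the sum mod 2, carry 1 when the sum is 2 or 3.
carry:  0011110000000000
        0001111000110100
+       0101101011000010
------------------------
       00111100011110110
(the carry out of the leftmost column, 0, becomes the leading bit)
Decimal check:
  0001111000110100 = 4096 + 2048 + 1024 + 512 + 32 + 16 + 4 = 7732
  0101101011000010 = 16384 + 4096 + 2048 + 512 + 128 + 64 + 2 = 23234
  7732 + 23234 = 30966, and 00111100011110110 = 16384 + 8192 + 4096 + 2048 + 128 + 64 + 32 + 16 + 4 + 2 = 30966 ✓



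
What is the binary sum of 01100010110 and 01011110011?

Add column by column from the right: bit + bit + carry-in; write the sum mod 2, carry 1 when the sum is 2 or 3.
carry:  11111101100
        01100010110
+       01011110011
-------------------
       011000001001
(the carry out of the leftmost column, 0, becomes the leading bit)
Decimal check:
  01100010110 = 512 + 256 + 16 + 4 + 2 = 790
  01011110011 = 512 + 128 + 64 + 32 + 16 + 2 + 1 = 755
  790 + 755 = 1545, and 011000001001 = 1024 + 512 + 8 + 1 = 1545 ✓



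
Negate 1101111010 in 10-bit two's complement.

Original (sign bit 1, negative): 1101111010
Step 1 - Invert all bits: 0010000101
Step 2 - Add 1: 0010000110
Verification: 1101111010 + 0010000110 = 10000000000; discarding the end carry (carry out of the top bit) leaves the 10-bit value 0000000000, as required for x + (-x)



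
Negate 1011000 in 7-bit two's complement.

Original (sign bit 1, negative): 1011000
Step 1 - Invert all bits: 0100111
Step 2 - Add 1: 0101000
Verification: 1011000 + 0101000 = 10000000; discarding the end carry (carry out of the top bit) leaves the 7-bit value 0000000, as required for x + (-x)



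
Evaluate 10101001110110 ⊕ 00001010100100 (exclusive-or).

XOR: 1 when bits differ
  10101001110110
^ 00001010100100
----------------
  10100011010010
Decimal: 10870 ^ 676 = 10450



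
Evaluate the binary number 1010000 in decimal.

Sum of powers of 2 for each 1-bit:
2^4 + 2^6
= 16 + 64
= 80



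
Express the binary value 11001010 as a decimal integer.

Sum of powers of 2 for each 1-bit:
2^1 + 2^3 + 2^6 + 2^7
= 2 + 8 + 64 + 128
= 202



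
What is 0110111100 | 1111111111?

OR: 1 when either bit is 1
  0110111100
| 1111111111
------------
  1111111111
Decimal: 444 | 1023 = 1023



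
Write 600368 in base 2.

Using repeated division by 2:
600368 ÷ 2 = 300184 remainder 0
300184 ÷ 2 = 150092 remainder 0
150092 ÷ 2 = 75046 remainder 0
75046 ÷ 2 = 37523 remainder 0
37523 ÷ 2 = 18761 remainder 1
18761 ÷ 2 = 9380 remainder 1
9380 ÷ 2 = 4690 remainder 0
4690 ÷ 2 = 2345 remainder 0
2345 ÷ 2 = 1172 remainder 1
1172 ÷ 2 = 586 remainder 0
586 ÷ 2 = 293 remainder 0
293 ÷ 2 = 146 remainder 1
146 ÷ 2 = 73 remainder 0
73 ÷ 2 = 36 remainder 1
36 ÷ 2 = 18 remainder 0
18 ÷ 2 = 9 remainder 0
9 ÷ 2 = 4 remainder 1
4 ÷ 2 = 2 remainder 0
2 ÷ 2 = 1 remainder 0
1 ÷ 2 = 0 remainder 1
Reading remainders bottom to top: 10010010100100110000



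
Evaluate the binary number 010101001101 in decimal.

Sum of powers of 2 for each 1-bit:
2^0 + 2^2 + 2^3 + 2^6 + 2^8 + 2^10
= 1 + 4 + 8 + 64 + 256 + 1024
= 1357



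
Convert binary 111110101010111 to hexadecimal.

Group into 4-bit nibbles from right:
  0111 = 7
  1101 = D
  0101 = 5
  0111 = 7
Result: 7D57



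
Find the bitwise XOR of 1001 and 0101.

XOR: 1 when bits differ
  1001
^ 0101
------
  1100
Decimal: 9 ^ 5 = 12



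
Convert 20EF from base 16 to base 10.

Expand by place value (powers of 16):
Digit values: E = 14, F = 15
20EF = 2 × 16^3 + 0 × 16^2 + 14 × 16^1 + 15 × 16^0
= 2 × 4096 + 0 × 256 + 14 × 16 + 15 × 1
= 8192 + 0 + 224 + 15
= 8431



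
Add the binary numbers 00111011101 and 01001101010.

Add column by column from the right: bit + bit + carry-in; write the sum mod 2, carry 1 when the sum is 2 or 3.
carry:  11111110000
        00111011101
+       01001101010
-------------------
       010001000111
(the carry out of the leftmost column, 0, becomes the leading bit)
Decimal check:
  00111011101 = 256 + 128 + 64 + 16 + 8 + 4 + 1 = 477
  01001101010 = 512 + 64 + 32 + 8 + 2 = 618
  477 + 618 = 1095, and 010001000111 = 1024 + 64 + 4 + 2 + 1 = 1095 ✓



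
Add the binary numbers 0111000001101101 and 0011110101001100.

Add column by column from the right: bit + bit + carry-in; write the sum mod 2, carry 1 when the sum is 2 or 3.
carry:  1110000010011000
        0111000001101101
+       0011110101001100
------------------------
       01010110110111001
(the carry out of the leftmost column, 0, becomes the leading bit)
Decimal check:
  0111000001101101 = 16384 + 8192 + 4096 + 64 + 32 + 8 + 4 + 1 = 28781
  0011110101001100 = 8192 + 4096 + 2048 + 1024 + 256 + 64 + 8 + 4 = 15692
  28781 + 15692 = 44473, and 01010110110111001 = 32768 + 8192 + 2048 + 1024 + 256 + 128 + 32 + 16 + 8 + 1 = 44473 ✓



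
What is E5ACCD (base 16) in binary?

Convert each hex digit to 4 bits:
  E = 1110
  5 = 0101
  A = 1010
  C = 1100
  C = 1100
  D = 1101
Concatenate: 111001011010110011001101



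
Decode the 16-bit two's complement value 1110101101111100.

Binary: 1110101101111100
Sign bit: 1 (negative)
Invert: 0001010010000011
Add 1:  0001010010000100
Magnitude: 0001010010000100 = 4096 + 1024 + 128 + 4 = 5252
Value: -5252



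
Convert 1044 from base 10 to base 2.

Using repeated division by 2:
1044 ÷ 2 = 522 remainder 0
522 ÷ 2 = 261 remainder 0
261 ÷ 2 = 130 remainder 1
130 ÷ 2 = 65 remainder 0
65 ÷ 2 = 32 remainder 1
32 ÷ 2 = 16 remainder 0
16 ÷ 2 = 8 remainder 0
8 ÷ 2 = 4 remainder 0
4 ÷ 2 = 2 remainder 0
2 ÷ 2 = 1 remainder 0
1 ÷ 2 = 0 remainder 1
Reading remainders bottom to top: 10000010100



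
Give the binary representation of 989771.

Using repeated division by 2:
989771 ÷ 2 = 494885 remainder 1
494885 ÷ 2 = 247442 remainder 1
247442 ÷ 2 = 123721 remainder 0
123721 ÷ 2 = 61860 remainder 1
61860 ÷ 2 = 30930 remainder 0
30930 ÷ 2 = 15465 remainder 0
15465 ÷ 2 = 7732 remainder 1
7732 ÷ 2 = 3866 remainder 0
3866 ÷ 2 = 1933 remainder 0
1933 ÷ 2 = 966 remainder 1
966 ÷ 2 = 483 remainder 0
483 ÷ 2 = 241 remainder 1
241 ÷ 2 = 120 remainder 1
120 ÷ 2 = 60 remainder 0
60 ÷ 2 = 30 remainder 0
30 ÷ 2 = 15 remainder 0
15 ÷ 2 = 7 remainder 1
7 ÷ 2 = 3 remainder 1
3 ÷ 2 = 1 remainder 1
1 ÷ 2 = 0 remainder 1
Reading remainders bottom to top: 11110001101001001011



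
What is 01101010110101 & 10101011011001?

AND: 1 only when both bits are 1
  01101010110101
& 10101011011001
----------------
  00101010010001
Decimal: 6837 & 10969 = 2705



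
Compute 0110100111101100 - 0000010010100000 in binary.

Method 1 - Direct subtraction (column by column from the right: bit − bit − borrow-in; if negative, add 2 and borrow 1 from the next column):
borrow: 0000100000000000
        0110100111101100
-       0000010010100000
------------------------
        0110010101001100

Method 2 - Add two's complement:
Two's complement of 0000010010100000: invert → 1111101101011111, add 1 → 1111101101100000
  0110100111101100
+ 1111101101100000
------------------
 10110010101001100  (end carry out of the top bit = 1)
Discarding the end carry: 0110010101001100
Decimal check:
  0110100111101100 = 16384 + 8192 + 2048 + 256 + 128 + 64 + 32 + 8 + 4 = 27116
  0000010010100000 = 1024 + 128 + 32 = 1184
  27116 - 1184 = 25932, and 0110010101001100 = 16384 + 8192 + 1024 + 256 + 64 + 8 + 4 = 25932 ✓



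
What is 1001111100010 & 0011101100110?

AND: 1 only when both bits are 1
  1001111100010
& 0011101100110
---------------
  0001101100010
Decimal: 5090 & 1894 = 866



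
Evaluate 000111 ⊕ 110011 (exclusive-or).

XOR: 1 when bits differ
  000111
^ 110011
--------
  110100
Decimal: 7 ^ 51 = 52



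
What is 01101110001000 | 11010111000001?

OR: 1 when either bit is 1
  01101110001000
| 11010111000001
----------------
  11111111001001
Decimal: 7048 | 13761 = 16329



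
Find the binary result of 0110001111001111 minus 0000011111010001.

Method 1 - Direct subtraction (column by column from the right: bit − bit − borrow-in; if negative, add 2 and borrow 1 from the next column):
borrow: 0011111111100000
        0110001111001111
-       0000011111010001
------------------------
        0101101111111110

Method 2 - Add two's complement:
Two's complement of 0000011111010001: invert → 1111100000101110, add 1 → 1111100000101111
  0110001111001111
+ 1111100000101111
------------------
 10101101111111110  (end carry out of the top bit = 1)
Discarding the end carry: 0101101111111110
Decimal check:
  0110001111001111 = 16384 + 8192 + 512 + 256 + 128 + 64 + 8 + 4 + 2 + 1 = 25551
  0000011111010001 = 1024 + 512 + 256 + 128 + 64 + 16 + 1 = 2001
  25551 - 2001 = 23550, and 0101101111111110 = 16384 + 4096 + 2048 + 512 + 256 + 128 + 64 + 32 + 16 + 8 + 4 + 2 = 23550 ✓



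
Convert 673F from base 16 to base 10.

Expand by place value (powers of 16):
Digit values: F = 15
673F = 6 × 16^3 + 7 × 16^2 + 3 × 16^1 + 15 × 16^0
= 6 × 4096 + 7 × 256 + 3 × 16 + 15 × 1
= 24576 + 1792 + 48 + 15
= 26431



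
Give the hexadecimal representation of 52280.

Using repeated division by 16 (digits 10–15 are A–F):
52280 ÷ 16 = 3267 remainder 8
3267 ÷ 16 = 204 remainder 3
204 ÷ 16 = 12 remainder 12 (C)
12 ÷ 16 = 0 remainder 12 (C)
Reading remainders bottom to top: CC38



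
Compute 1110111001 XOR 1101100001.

XOR: 1 when bits differ
  1110111001
^ 1101100001
------------
  0011011000
Decimal: 953 ^ 865 = 216



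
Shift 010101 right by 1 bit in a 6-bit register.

Original: 010101 (decimal 21)
Shift right by 1 position
Drop the 1 low bit; fill with zero on the left
Result: 001010 (decimal 10)
Equivalent: 21 >> 1 = 21 ÷ 2^1 = 10



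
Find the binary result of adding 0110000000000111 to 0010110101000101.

Add column by column from the right: bit + bit + carry-in; write the sum mod 2, carry 1 when the sum is 2 or 3.
carry:  1100000000001110
        0110000000000111
+       0010110101000101
------------------------
       01000110101001100
(the carry out of the leftmost column, 0, becomes the leading bit)
Decimal check:
  0110000000000111 = 16384 + 8192 + 4 + 2 + 1 = 24583
  0010110101000101 = 8192 + 2048 + 1024 + 256 + 64 + 4 + 1 = 11589
  24583 + 11589 = 36172, and 01000110101001100 = 32768 + 2048 + 1024 + 256 + 64 + 8 + 4 = 36172 ✓



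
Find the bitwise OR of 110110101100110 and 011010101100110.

OR: 1 when either bit is 1
  110110101100110
| 011010101100110
-----------------
  111110101100110
Decimal: 28006 | 13670 = 32102



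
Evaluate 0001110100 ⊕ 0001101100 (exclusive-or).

XOR: 1 when bits differ
  0001110100
^ 0001101100
------------
  0000011000
Decimal: 116 ^ 108 = 24



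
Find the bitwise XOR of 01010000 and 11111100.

XOR: 1 when bits differ
  01010000
^ 11111100
----------
  10101100
Decimal: 80 ^ 252 = 172



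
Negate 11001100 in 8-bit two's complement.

Original (sign bit 1, negative): 11001100
Step 1 - Invert all bits: 00110011
Step 2 - Add 1: 00110100
Verification: 11001100 + 00110100 = 100000000; discarding the end carry (carry out of the top bit) leaves the 8-bit value 00000000, as required for x + (-x)



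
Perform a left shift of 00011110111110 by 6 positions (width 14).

Original: 00011110111110 (decimal 1982)
Shift left by 6 positions
Append 6 zeros on the right and drop the 6 high bits that overflow the 14-bit width
Result: 10111110000000 (decimal 12160)
Equivalent: 1982 << 6 = 1982 × 2^6 = 126848, truncated to 14 bits = 12160



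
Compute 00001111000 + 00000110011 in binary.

Add column by column from the right: bit + bit + carry-in; write the sum mod 2, carry 1 when the sum is 2 or 3.
carry:  00011100000
        00001111000
+       00000110011
-------------------
       000010101011
(the carry out of the leftmost column, 0, becomes the leading bit)
Decimal check:
  00001111000 = 64 + 32 + 16 + 8 = 120
  00000110011 = 32 + 16 + 2 + 1 = 51
  120 + 51 = 171, and 000010101011 = 128 + 32 + 8 + 2 + 1 = 171 ✓



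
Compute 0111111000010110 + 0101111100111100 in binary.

Add column by column from the right: bit + bit + carry-in; write the sum mod 2, carry 1 when the sum is 2 or 3.
carry:  1111110001111000
        0111111000010110
+       0101111100111100
------------------------
       01101110101010010
(the carry out of the leftmost column, 0, becomes the leading bit)
Decimal check:
  0111111000010110 = 16384 + 8192 + 4096 + 2048 + 1024 + 512 + 16 + 4 + 2 = 32278
  0101111100111100 = 16384 + 4096 + 2048 + 1024 + 512 + 256 + 32 + 16 + 8 + 4 = 24380
  32278 + 24380 = 56658, and 01101110101010010 = 32768 + 16384 + 4096 + 2048 + 1024 + 256 + 64 + 16 + 2 = 56658 ✓



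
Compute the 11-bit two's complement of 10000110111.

Original (sign bit 1, negative): 10000110111
Step 1 - Invert all bits: 01111001000
Step 2 - Add 1: 01111001001
Verification: 10000110111 + 01111001001 = 100000000000; discarding the end carry (carry out of the top bit) leaves the 11-bit value 00000000000, as required for x + (-x)



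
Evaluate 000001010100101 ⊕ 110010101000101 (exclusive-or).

XOR: 1 when bits differ
  000001010100101
^ 110010101000101
-----------------
  110011111100000
Decimal: 677 ^ 25925 = 26592



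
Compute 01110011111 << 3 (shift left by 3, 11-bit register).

Original: 01110011111 (decimal 927)
Shift left by 3 positions
Append 3 zeros on the right and drop the 3 high bits that overflow the 11-bit width
Result: 10011111000 (decimal 1272)
Equivalent: 927 << 3 = 927 × 2^3 = 7416, truncated to 11 bits = 1272



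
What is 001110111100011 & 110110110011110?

AND: 1 only when both bits are 1
  001110111100011
& 110110110011110
-----------------
  000110110000010
Decimal: 7651 & 28062 = 3458



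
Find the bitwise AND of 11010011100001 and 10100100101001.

AND: 1 only when both bits are 1
  11010011100001
& 10100100101001
----------------
  10000000100001
Decimal: 13537 & 10537 = 8225



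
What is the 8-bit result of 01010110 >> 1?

Original: 01010110 (decimal 86)
Shift right by 1 position
Drop the 1 low bit; fill with zero on the left
Result: 00101011 (decimal 43)
Equivalent: 86 >> 1 = 86 ÷ 2^1 = 43



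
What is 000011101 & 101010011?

AND: 1 only when both bits are 1
  000011101
& 101010011
-----------
  000010001
Decimal: 29 & 339 = 17



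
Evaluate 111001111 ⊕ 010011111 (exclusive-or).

XOR: 1 when bits differ
  111001111
^ 010011111
-----------
  101010000
Decimal: 463 ^ 159 = 336



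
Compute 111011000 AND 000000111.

AND: 1 only when both bits are 1
  111011000
& 000000111
-----------
  000000000
Decimal: 472 & 7 = 0



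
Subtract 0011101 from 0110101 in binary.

Method 1 - Direct subtraction (column by column from the right: bit − bit − borrow-in; if negative, add 2 and borrow 1 from the next column):
borrow: 0110000
        0110101
-       0011101
---------------
        0011000

Method 2 - Add two's complement:
Two's complement of 0011101: invert → 1100010, add 1 → 1100011
  0110101
+ 1100011
---------
 10011000  (end carry out of the top bit = 1)
Discarding the end carry: 0011000
Decimal check:
  0110101 = 32 + 16 + 4 + 1 = 53
  0011101 = 16 + 8 + 4 + 1 = 29
  53 - 29 = 24, and 0011000 = 16 + 8 = 24 ✓



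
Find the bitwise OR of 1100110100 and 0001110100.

OR: 1 when either bit is 1
  1100110100
| 0001110100
------------
  1101110100
Decimal: 820 | 116 = 884



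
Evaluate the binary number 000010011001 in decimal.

Sum of powers of 2 for each 1-bit:
2^0 + 2^3 + 2^4 + 2^7
= 1 + 8 + 16 + 128
= 153



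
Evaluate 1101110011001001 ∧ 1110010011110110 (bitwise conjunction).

AND: 1 only when both bits are 1
  1101110011001001
& 1110010011110110
------------------
  1100010011000000
Decimal: 56521 & 58614 = 50368



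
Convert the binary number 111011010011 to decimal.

Sum of powers of 2 for each 1-bit:
2^0 + 2^1 + 2^4 + 2^6 + 2^7 + 2^9 + 2^10 + 2^11
= 1 + 2 + 16 + 64 + 128 + 512 + 1024 + 2048
= 3795



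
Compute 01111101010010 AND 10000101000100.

AND: 1 only when both bits are 1
  01111101010010
& 10000101000100
----------------
  00000101000000
Decimal: 8018 & 8516 = 320



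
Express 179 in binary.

Using repeated division by 2:
179 ÷ 2 = 89 remainder 1
89 ÷ 2 = 44 remainder 1
44 ÷ 2 = 22 remainder 0
22 ÷ 2 = 11 remainder 0
11 ÷ 2 = 5 remainder 1
5 ÷ 2 = 2 remainder 1
2 ÷ 2 = 1 remainder 0
1 ÷ 2 = 0 remainder 1
Reading remainders bottom to top: 10110011



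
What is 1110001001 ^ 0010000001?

XOR: 1 when bits differ
  1110001001
^ 0010000001
------------
  1100001000
Decimal: 905 ^ 129 = 776



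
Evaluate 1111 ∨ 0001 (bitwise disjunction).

OR: 1 when either bit is 1
  1111
| 0001
------
  1111
Decimal: 15 | 1 = 15



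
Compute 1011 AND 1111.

AND: 1 only when both bits are 1
  1011
& 1111
------
  1011
Decimal: 11 & 15 = 11



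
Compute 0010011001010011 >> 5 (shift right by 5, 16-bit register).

Original: 0010011001010011 (decimal 9811)
Shift right by 5 positions
Drop the 5 low bits; fill with zeros on the left
Result: 0000000100110010 (decimal 306)
Equivalent: 9811 >> 5 = 9811 ÷ 2^5 = 306



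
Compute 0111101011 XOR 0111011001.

XOR: 1 when bits differ
  0111101011
^ 0111011001
------------
  0000110010
Decimal: 491 ^ 473 = 50



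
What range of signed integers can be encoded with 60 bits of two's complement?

For 60-bit two's complement:
Minimum: -2^59 = -576460752303423488
Maximum: 2^59 - 1 = 576460752303423487



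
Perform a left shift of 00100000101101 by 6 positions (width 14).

Original: 00100000101101 (decimal 2093)
Shift left by 6 positions
Append 6 zeros on the right and drop the 6 high bits that overflow the 14-bit width
Result: 00101101000000 (decimal 2880)
Equivalent: 2093 << 6 = 2093 × 2^6 = 133952, truncated to 14 bits = 2880



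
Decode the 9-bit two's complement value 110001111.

Binary: 110001111
Sign bit: 1 (negative)
Invert: 001110000
Add 1:  001110001
Magnitude: 001110001 = 64 + 32 + 16 + 1 = 113
Value: -113



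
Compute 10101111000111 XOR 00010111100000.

XOR: 1 when bits differ
  10101111000111
^ 00010111100000
----------------
  10111000100111
Decimal: 11207 ^ 1504 = 11815

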